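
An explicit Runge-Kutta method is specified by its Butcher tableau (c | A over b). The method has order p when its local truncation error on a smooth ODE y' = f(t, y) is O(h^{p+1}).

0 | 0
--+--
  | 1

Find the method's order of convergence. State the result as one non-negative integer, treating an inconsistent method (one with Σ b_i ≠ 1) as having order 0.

b = (1)
c = (0)
Σ b_i: 1·1 = 1 ✓; 1 stage ⇒ order 1.

1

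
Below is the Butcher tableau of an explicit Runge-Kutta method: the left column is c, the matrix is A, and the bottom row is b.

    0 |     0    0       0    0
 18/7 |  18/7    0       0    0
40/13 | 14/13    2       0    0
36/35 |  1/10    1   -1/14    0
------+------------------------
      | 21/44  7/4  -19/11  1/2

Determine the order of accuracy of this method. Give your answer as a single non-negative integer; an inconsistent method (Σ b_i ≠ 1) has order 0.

b = (21/44, 7/4, -19/11, 1/2)
c = (0, 18/7, 40/13, 36/35)
Ac = (0, 0, 36/7, 214/91)
Σ b_i: 21/44·1 + 7/4·1 + (-19/11)·1 + 1/2·1 = 1 ✓
b·c: 7/4·18/7 + (-19/11)·40/13 + 1/2·36/35 = -3007/10010 ≠ 1/2 ⇒ order 1.

1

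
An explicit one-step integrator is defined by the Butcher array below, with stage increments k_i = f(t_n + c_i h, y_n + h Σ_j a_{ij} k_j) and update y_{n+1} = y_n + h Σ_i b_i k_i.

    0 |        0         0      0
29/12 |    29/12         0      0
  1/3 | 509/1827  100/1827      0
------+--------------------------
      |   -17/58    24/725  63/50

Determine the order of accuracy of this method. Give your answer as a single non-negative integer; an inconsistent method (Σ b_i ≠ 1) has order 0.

3

b = (-17/58, 24/725, 63/50)
c = (0, 29/12, 1/3)
Ac = (0, 0, 25/189)
Σ b_i: (-17/58)·1 + 24/725·1 + 63/50·1 = 1 ✓
b·c: 24/725·29/12 + 63/50·1/3 = 1/2 ✓
b·c²: 24/725·841/144 + 63/50·1/9 = 1/3 ✓
b·Ac: 63/50·25/189 = 1/6 ✓; 3 stages ⇒ order 3.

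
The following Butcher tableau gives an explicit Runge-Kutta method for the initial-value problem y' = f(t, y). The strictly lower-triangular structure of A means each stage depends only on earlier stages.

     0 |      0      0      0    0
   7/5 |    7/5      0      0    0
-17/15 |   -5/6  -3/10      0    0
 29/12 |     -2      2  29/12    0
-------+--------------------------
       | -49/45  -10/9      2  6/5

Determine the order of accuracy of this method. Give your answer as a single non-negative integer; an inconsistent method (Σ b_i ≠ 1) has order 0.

1

b = (-49/45, -10/9, 2, 6/5)
c = (0, 7/5, -17/15, 29/12)
Ac = (0, 0, -21/50, 11/180)
Σ b_i: (-49/45)·1 + (-10/9)·1 + 2·1 + 6/5·1 = 1 ✓
b·c: (-10/9)·7/5 + 2·(-17/15) + 6/5·29/12 = -83/90 ≠ 1/2 ⇒ order 1.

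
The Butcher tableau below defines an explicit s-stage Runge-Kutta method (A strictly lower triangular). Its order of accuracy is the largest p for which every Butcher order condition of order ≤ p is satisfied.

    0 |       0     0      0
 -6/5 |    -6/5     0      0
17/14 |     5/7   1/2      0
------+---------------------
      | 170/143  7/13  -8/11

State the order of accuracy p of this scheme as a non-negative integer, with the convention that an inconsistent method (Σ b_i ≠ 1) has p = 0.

1

b = (170/143, 7/13, -8/11)
c = (0, -6/5, 17/14)
Ac = (0, 0, -3/5)
Σ b_i: 170/143·1 + 7/13·1 + (-8/11)·1 = 1 ✓
b·c: 7/13·(-6/5) + (-8/11)·17/14 = -7654/5005 ≠ 1/2 ⇒ order 1.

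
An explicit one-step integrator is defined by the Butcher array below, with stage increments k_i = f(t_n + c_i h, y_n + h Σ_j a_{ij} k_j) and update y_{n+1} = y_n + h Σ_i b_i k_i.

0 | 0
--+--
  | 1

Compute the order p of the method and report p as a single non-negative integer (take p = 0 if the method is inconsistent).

b = (1)
c = (0)
Σ b_i: 1·1 = 1 ✓; 1 stage ⇒ order 1.

1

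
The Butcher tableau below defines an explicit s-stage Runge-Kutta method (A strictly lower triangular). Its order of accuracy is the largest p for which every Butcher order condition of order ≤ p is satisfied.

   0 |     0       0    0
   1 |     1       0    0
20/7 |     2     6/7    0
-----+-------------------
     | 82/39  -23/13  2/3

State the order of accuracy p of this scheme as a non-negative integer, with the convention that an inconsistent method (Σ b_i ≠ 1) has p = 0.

b = (82/39, -23/13, 2/3)
c = (0, 1, 20/7)
Ac = (0, 0, 6/7)
Σ b_i: 82/39·1 + (-23/13)·1 + 2/3·1 = 1 ✓
b·c: (-23/13)·1 + 2/3·20/7 = 37/273 ≠ 1/2 ⇒ order 1.

1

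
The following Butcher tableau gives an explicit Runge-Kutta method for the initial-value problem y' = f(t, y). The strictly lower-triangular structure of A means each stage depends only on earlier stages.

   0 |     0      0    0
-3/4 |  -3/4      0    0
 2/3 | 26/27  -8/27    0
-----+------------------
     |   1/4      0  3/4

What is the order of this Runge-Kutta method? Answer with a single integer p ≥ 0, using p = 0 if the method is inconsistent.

b = (1/4, 0, 3/4)
c = (0, -3/4, 2/3)
Ac = (0, 0, 2/9)
Σ b_i: 1/4·1 + 3/4·1 = 1 ✓
b·c: 3/4·2/3 = 1/2 ✓
b·c²: 3/4·4/9 = 1/3 ✓
b·Ac: 3/4·2/9 = 1/6 ✓; 3 stages ⇒ order 3.

3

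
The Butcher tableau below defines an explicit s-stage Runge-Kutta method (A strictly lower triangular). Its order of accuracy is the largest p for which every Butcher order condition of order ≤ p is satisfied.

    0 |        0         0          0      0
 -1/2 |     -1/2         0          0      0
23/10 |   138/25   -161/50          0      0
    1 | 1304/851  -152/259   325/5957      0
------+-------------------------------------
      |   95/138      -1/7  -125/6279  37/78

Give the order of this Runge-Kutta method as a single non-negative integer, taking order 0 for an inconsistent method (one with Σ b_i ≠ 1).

b = (95/138, -1/7, -125/6279, 37/78)
c = (0, -1/2, 23/10, 1)
Ac = (0, 0, 161/100, 31/74)
Σ b_i: 95/138·1 + (-1/7)·1 + (-125/6279)·1 + 37/78·1 = 1 ✓
b·c: (-1/7)·(-1/2) + (-125/6279)·23/10 + 37/78·1 = 1/2 ✓
b·c²: (-1/7)·1/4 + (-125/6279)·529/100 + 37/78·1 = 1/3 ✓
b·Ac: (-125/6279)·161/100 + 37/78·31/74 = 1/6 ✓
b·c³: (-1/7)·(-1/8) + (-125/6279)·12167/1000 + 37/78·1 = 1/4 ✓
b·(c∘Ac): (-125/6279)·3703/1000 + 37/78·31/74 = 1/8 ✓
b·Ac²: (-125/6279)·(-161/200) + 37/78·21/148 = 1/12 ✓
b·A²c: 37/78·13/148 = 1/24 ✓; 4 stages ⇒ order 4.

4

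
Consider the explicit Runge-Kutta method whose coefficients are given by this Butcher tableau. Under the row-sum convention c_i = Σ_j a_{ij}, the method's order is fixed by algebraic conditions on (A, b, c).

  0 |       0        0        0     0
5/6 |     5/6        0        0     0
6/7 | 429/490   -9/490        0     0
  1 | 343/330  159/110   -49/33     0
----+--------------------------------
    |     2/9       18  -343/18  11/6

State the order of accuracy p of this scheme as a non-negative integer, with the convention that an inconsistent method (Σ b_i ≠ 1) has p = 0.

4

b = (2/9, 18, -343/18, 11/6)
c = (0, 5/6, 6/7, 1)
Ac = (0, 0, -3/196, -3/44)
Σ b_i: 2/9·1 + 18·1 + (-343/18)·1 + 11/6·1 = 1 ✓
b·c: 18·5/6 + (-343/18)·6/7 + 11/6·1 = 1/2 ✓
b·c²: 18·25/36 + (-343/18)·36/49 + 11/6·1 = 1/3 ✓
b·Ac: (-343/18)·(-3/196) + 11/6·(-3/44) = 1/6 ✓
b·c³: 18·125/216 + (-343/18)·216/343 + 11/6·1 = 1/4 ✓
b·(c∘Ac): (-343/18)·(-9/686) + 11/6·(-3/44) = 1/8 ✓
b·Ac²: (-343/18)·(-5/392) + 11/6·(-23/264) = 1/12 ✓
b·A²c: 11/6·1/44 = 1/24 ✓; 4 stages ⇒ order 4.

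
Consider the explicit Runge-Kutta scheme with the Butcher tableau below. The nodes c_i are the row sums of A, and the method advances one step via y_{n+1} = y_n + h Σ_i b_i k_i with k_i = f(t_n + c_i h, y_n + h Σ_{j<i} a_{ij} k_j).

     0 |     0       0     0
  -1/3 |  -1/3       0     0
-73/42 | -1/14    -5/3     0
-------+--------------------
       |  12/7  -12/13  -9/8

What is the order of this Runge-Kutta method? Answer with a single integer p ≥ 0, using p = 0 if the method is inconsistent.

0

b = (12/7, -12/13, -9/8)
c = (0, -1/3, -73/42)
Ac = (0, 0, 5/9)
Σ b_i: 12/7·1 + (-12/13)·1 + (-9/8)·1 = -243/728 ≠ 1 ⇒ order 0.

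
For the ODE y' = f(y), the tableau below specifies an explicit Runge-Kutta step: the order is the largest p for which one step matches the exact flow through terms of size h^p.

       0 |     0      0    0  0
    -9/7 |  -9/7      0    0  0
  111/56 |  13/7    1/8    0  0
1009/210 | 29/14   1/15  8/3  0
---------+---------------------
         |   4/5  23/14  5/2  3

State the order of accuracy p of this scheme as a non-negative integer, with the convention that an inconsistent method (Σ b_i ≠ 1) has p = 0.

b = (4/5, 23/14, 5/2, 3)
c = (0, -9/7, 111/56, 1009/210)
Ac = (0, 0, -9/56, 26/5)
Σ b_i: 4/5·1 + 23/14·1 + 5/2·1 + 3·1 = 278/35 ≠ 1 ⇒ order 0.

0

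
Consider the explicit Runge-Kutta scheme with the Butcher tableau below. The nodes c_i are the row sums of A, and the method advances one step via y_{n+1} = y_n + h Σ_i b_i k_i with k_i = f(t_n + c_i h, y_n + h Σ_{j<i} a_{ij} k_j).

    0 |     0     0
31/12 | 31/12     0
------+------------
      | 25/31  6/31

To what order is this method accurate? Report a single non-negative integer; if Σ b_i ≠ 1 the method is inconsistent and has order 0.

b = (25/31, 6/31)
c = (0, 31/12)
Σ b_i: 25/31·1 + 6/31·1 = 1 ✓
b·c: 6/31·31/12 = 1/2 ✓; 2 stages ⇒ order 2.

2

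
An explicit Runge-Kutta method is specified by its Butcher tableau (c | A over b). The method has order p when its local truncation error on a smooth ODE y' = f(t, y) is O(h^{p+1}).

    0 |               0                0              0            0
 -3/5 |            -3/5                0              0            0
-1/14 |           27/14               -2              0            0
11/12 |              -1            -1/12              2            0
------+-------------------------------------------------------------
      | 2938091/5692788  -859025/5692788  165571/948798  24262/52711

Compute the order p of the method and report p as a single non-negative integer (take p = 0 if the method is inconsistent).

b = (2938091/5692788, -859025/5692788, 165571/948798, 24262/52711)
c = (0, -3/5, -1/14, 11/12)
Ac = (0, 0, 6/5, -13/140)
Σ b_i: 2938091/5692788·1 + (-859025/5692788)·1 + 165571/948798·1 + 24262/52711·1 = 1 ✓
b·c: (-859025/5692788)·(-3/5) + 165571/948798·(-1/14) + 24262/52711·11/12 = 1/2 ✓
b·c²: (-859025/5692788)·9/25 + 165571/948798·1/196 + 24262/52711·121/144 = 1/3 ✓
b·Ac: 165571/948798·6/5 + 24262/52711·(-13/140) = 1/6 ✓
b·c³: (-859025/5692788)·(-27/125) + 165571/948798·(-1/2744) + 24262/52711·1331/1728 = 616975097/1593980640 ≠ 1/4 ⇒ order 3.
b·(c∘Ac): 165571/948798·(-3/35) + 24262/52711·(-143/1680) = -342431/6325320 ≠ 1/8
b·Ac²: 165571/948798·(-18/25) + 24262/52711·(-97/4900) = -497219/3689770 ≠ 1/12
b·A²c: 24262/52711·12/5 = 291144/263555 ≠ 1/24

3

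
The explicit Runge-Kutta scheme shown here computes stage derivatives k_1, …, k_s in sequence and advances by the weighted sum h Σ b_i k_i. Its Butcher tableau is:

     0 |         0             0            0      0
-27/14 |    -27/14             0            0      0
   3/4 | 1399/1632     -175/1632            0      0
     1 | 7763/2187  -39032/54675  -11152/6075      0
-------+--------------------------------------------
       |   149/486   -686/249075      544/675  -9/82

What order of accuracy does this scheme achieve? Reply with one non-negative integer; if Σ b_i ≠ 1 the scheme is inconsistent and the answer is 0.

4

b = (149/486, -686/249075, 544/675, -9/82)
c = (0, -27/14, 3/4, 1)
Ac = (0, 0, 225/1088, 0)
Σ b_i: 149/486·1 + (-686/249075)·1 + 544/675·1 + (-9/82)·1 = 1 ✓
b·c: (-686/249075)·(-27/14) + 544/675·3/4 + (-9/82)·1 = 1/2 ✓
b·c²: (-686/249075)·729/196 + 544/675·9/16 + (-9/82)·1 = 1/3 ✓
b·Ac: 544/675·225/1088 = 1/6 ✓
b·c³: (-686/249075)·(-19683/2744) + 544/675·27/64 + (-9/82)·1 = 1/4 ✓
b·(c∘Ac): 544/675·675/4352 = 1/8 ✓
b·Ac²: 544/675·(-6075/15232) + (-9/82)·(-697/189) = 1/12 ✓
b·A²c: (-9/82)·(-41/108) = 1/24 ✓; 4 stages ⇒ order 4.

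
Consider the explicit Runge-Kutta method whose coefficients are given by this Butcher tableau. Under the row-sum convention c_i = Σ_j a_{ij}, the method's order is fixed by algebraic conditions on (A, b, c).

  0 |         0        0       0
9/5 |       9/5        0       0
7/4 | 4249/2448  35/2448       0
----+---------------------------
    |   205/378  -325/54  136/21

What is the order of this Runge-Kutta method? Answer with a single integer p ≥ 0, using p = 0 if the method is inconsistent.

3

b = (205/378, -325/54, 136/21)
c = (0, 9/5, 7/4)
Ac = (0, 0, 7/272)
Σ b_i: 205/378·1 + (-325/54)·1 + 136/21·1 = 1 ✓
b·c: (-325/54)·9/5 + 136/21·7/4 = 1/2 ✓
b·c²: (-325/54)·81/25 + 136/21·49/16 = 1/3 ✓
b·Ac: 136/21·7/272 = 1/6 ✓; 3 stages ⇒ order 3.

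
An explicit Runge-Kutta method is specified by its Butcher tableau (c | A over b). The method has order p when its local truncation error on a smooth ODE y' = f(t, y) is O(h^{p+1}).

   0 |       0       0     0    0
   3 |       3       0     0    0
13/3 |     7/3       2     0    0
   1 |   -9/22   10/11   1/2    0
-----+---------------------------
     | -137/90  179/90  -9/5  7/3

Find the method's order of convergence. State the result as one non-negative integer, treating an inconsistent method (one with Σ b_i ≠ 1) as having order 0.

2

b = (-137/90, 179/90, -9/5, 7/3)
c = (0, 3, 13/3, 1)
Ac = (0, 0, 6, 323/66)
Σ b_i: (-137/90)·1 + 179/90·1 + (-9/5)·1 + 7/3·1 = 1 ✓
b·c: 179/90·3 + (-9/5)·13/3 + 7/3·1 = 1/2 ✓
b·c²: 179/90·9 + (-9/5)·169/9 + 7/3·1 = -407/30 ≠ 1/3 ⇒ order 2.
b·Ac: (-9/5)·6 + 7/3·323/66 = 613/990 ≠ 1/6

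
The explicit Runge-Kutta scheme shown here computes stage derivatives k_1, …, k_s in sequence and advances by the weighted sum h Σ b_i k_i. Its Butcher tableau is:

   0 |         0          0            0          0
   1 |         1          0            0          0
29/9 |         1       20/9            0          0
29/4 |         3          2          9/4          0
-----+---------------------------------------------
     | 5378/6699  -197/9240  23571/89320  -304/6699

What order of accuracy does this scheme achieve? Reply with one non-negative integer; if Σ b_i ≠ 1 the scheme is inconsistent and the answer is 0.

3

b = (5378/6699, -197/9240, 23571/89320, -304/6699)
c = (0, 1, 29/9, 29/4)
Ac = (0, 0, 20/9, 37/4)
Σ b_i: 5378/6699·1 + (-197/9240)·1 + 23571/89320·1 + (-304/6699)·1 = 1 ✓
b·c: (-197/9240)·1 + 23571/89320·29/9 + (-304/6699)·29/4 = 1/2 ✓
b·c²: (-197/9240)·1 + 23571/89320·841/81 + (-304/6699)·841/16 = 1/3 ✓
b·Ac: 23571/89320·20/9 + (-304/6699)·37/4 = 1/6 ✓
b·c³: (-197/9240)·1 + 23571/89320·24389/729 + (-304/6699)·24389/64 = -7841/924 ≠ 1/4 ⇒ order 3.
b·(c∘Ac): 23571/89320·580/81 + (-304/6699)·1073/16 = -533/462 ≠ 1/8
b·Ac²: 23571/89320·20/9 + (-304/6699)·913/36 = -2347/4158 ≠ 1/12
b·A²c: (-304/6699)·5 = -1520/6699 ≠ 1/24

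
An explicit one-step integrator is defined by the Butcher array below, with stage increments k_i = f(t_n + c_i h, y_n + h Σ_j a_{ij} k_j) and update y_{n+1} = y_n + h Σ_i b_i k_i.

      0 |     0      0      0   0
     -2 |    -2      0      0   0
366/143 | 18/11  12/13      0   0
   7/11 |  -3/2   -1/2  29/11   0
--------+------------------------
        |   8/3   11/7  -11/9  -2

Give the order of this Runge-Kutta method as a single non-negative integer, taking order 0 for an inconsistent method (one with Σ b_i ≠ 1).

0

b = (8/3, 11/7, -11/9, -2)
c = (0, -2, 366/143, 7/11)
Ac = (0, 0, -24/13, 12187/1573)
Σ b_i: 8/3·1 + 11/7·1 + (-11/9)·1 + (-2)·1 = 64/63 ≠ 1 ⇒ order 0.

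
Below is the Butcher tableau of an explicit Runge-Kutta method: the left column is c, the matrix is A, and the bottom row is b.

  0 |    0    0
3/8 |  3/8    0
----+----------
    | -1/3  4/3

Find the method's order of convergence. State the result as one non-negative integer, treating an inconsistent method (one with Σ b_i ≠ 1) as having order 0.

2

b = (-1/3, 4/3)
c = (0, 3/8)
Σ b_i: (-1/3)·1 + 4/3·1 = 1 ✓
b·c: 4/3·3/8 = 1/2 ✓; 2 stages ⇒ order 2.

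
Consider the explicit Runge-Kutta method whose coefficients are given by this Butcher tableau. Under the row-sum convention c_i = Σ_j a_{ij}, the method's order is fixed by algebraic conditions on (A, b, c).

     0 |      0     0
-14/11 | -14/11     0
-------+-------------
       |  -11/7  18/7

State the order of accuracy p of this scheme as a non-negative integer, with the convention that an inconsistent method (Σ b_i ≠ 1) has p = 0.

b = (-11/7, 18/7)
c = (0, -14/11)
Σ b_i: (-11/7)·1 + 18/7·1 = 1 ✓
b·c: 18/7·(-14/11) = -36/11 ≠ 1/2 ⇒ order 1.

1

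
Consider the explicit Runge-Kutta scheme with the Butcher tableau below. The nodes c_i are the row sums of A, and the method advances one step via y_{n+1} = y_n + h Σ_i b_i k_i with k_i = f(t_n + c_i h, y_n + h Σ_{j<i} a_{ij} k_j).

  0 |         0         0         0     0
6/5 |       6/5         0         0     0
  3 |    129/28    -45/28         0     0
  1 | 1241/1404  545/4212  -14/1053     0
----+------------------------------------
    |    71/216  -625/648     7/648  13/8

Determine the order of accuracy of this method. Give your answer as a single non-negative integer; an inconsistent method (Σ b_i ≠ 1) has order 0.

4

b = (71/216, -625/648, 7/648, 13/8)
c = (0, 6/5, 3, 1)
Ac = (0, 0, -27/14, 3/26)
Σ b_i: 71/216·1 + (-625/648)·1 + 7/648·1 + 13/8·1 = 1 ✓
b·c: (-625/648)·6/5 + 7/648·3 + 13/8·1 = 1/2 ✓
b·c²: (-625/648)·36/25 + 7/648·9 + 13/8·1 = 1/3 ✓
b·Ac: 7/648·(-27/14) + 13/8·3/26 = 1/6 ✓
b·c³: (-625/648)·216/125 + 7/648·27 + 13/8·1 = 1/4 ✓
b·(c∘Ac): 7/648·(-81/14) + 13/8·3/26 = 1/8 ✓
b·Ac²: 7/648·(-81/35) + 13/8·1/15 = 1/12 ✓
b·A²c: 13/8·1/39 = 1/24 ✓; 4 stages ⇒ order 4.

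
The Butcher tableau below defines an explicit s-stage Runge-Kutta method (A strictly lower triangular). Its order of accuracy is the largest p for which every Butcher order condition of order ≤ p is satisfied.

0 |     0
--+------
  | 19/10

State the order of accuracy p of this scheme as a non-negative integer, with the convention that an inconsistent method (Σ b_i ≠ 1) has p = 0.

b = (19/10)
c = (0)
Σ b_i: 19/10·1 = 19/10 ≠ 1 ⇒ order 0.

0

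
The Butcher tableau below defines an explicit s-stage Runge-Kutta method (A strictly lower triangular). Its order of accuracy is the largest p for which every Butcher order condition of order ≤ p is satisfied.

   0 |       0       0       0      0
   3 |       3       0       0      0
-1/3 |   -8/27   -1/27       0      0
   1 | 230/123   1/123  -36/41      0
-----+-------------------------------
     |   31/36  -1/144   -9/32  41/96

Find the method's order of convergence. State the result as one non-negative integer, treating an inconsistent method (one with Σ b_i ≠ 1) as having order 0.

b = (31/36, -1/144, -9/32, 41/96)
c = (0, 3, -1/3, 1)
Ac = (0, 0, -1/9, 13/41)
Σ b_i: 31/36·1 + (-1/144)·1 + (-9/32)·1 + 41/96·1 = 1 ✓
b·c: (-1/144)·3 + (-9/32)·(-1/3) + 41/96·1 = 1/2 ✓
b·c²: (-1/144)·9 + (-9/32)·1/9 + 41/96·1 = 1/3 ✓
b·Ac: (-9/32)·(-1/9) + 41/96·13/41 = 1/6 ✓
b·c³: (-1/144)·27 + (-9/32)·(-1/27) + 41/96·1 = 1/4 ✓
b·(c∘Ac): (-9/32)·1/27 + 41/96·13/41 = 1/8 ✓
b·Ac²: (-9/32)·(-1/3) + 41/96·(-1/41) = 1/12 ✓
b·A²c: 41/96·4/41 = 1/24 ✓; 4 stages ⇒ order 4.

4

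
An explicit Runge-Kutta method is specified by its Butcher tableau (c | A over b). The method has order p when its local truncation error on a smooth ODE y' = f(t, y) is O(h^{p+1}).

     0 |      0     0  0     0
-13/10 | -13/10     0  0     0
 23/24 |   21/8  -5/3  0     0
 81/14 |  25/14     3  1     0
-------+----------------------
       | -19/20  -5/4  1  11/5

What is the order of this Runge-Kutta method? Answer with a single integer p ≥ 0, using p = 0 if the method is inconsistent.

b = (-19/20, -5/4, 1, 11/5)
c = (0, -13/10, 23/24, 81/14)
Ac = (0, 0, 13/6, -353/120)
Σ b_i: (-19/20)·1 + (-5/4)·1 + 1·1 + 11/5·1 = 1 ✓
b·c: (-5/4)·(-13/10) + 1·23/24 + 11/5·81/14 = 6431/420 ≠ 1/2 ⇒ order 1.

1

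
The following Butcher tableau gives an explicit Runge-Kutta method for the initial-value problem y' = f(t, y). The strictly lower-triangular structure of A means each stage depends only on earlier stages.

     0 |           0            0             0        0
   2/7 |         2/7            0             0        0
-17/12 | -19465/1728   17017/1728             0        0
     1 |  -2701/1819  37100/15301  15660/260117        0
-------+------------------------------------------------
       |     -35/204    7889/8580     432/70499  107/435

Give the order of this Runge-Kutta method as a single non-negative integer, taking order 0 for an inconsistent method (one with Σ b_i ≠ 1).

4

b = (-35/204, 7889/8580, 432/70499, 107/435)
c = (0, 2/7, -17/12, 1)
Ac = (0, 0, 2431/864, 65/107)
Σ b_i: (-35/204)·1 + 7889/8580·1 + 432/70499·1 + 107/435·1 = 1 ✓
b·c: 7889/8580·2/7 + 432/70499·(-17/12) + 107/435·1 = 1/2 ✓
b·c²: 7889/8580·4/49 + 432/70499·289/144 + 107/435·1 = 1/3 ✓
b·Ac: 432/70499·2431/864 + 107/435·65/107 = 1/6 ✓
b·c³: 7889/8580·8/343 + 432/70499·(-4913/1728) + 107/435·1 = 1/4 ✓
b·(c∘Ac): 432/70499·(-41327/10368) + 107/435·65/107 = 1/8 ✓
b·Ac²: 432/70499·2431/3024 + 107/435·955/2996 = 1/12 ✓
b·A²c: 107/435·145/856 = 1/24 ✓; 4 stages ⇒ order 4.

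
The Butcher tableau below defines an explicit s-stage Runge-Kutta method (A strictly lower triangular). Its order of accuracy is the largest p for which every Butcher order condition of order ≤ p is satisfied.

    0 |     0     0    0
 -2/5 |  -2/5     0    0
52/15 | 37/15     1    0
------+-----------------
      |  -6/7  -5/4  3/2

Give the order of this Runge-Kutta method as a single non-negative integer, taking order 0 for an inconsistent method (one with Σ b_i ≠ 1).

b = (-6/7, -5/4, 3/2)
c = (0, -2/5, 52/15)
Ac = (0, 0, -2/5)
Σ b_i: (-6/7)·1 + (-5/4)·1 + 3/2·1 = -17/28 ≠ 1 ⇒ order 0.

0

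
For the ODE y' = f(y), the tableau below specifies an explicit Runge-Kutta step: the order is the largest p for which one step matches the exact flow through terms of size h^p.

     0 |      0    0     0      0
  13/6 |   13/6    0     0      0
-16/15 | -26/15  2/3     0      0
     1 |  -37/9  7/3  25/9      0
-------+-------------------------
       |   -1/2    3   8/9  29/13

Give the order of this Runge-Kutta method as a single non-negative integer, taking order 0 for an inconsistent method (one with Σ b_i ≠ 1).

0

b = (-1/2, 3, 8/9, 29/13)
c = (0, 13/6, -16/15, 1)
Ac = (0, 0, 13/9, 113/54)
Σ b_i: (-1/2)·1 + 3·1 + 8/9·1 + 29/13·1 = 1315/234 ≠ 1 ⇒ order 0.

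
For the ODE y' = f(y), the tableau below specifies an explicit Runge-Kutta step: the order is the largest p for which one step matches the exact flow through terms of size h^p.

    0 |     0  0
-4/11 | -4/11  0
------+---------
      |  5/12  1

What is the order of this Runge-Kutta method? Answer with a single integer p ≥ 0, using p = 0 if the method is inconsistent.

b = (5/12, 1)
c = (0, -4/11)
Σ b_i: 5/12·1 + 1·1 = 17/12 ≠ 1 ⇒ order 0.

0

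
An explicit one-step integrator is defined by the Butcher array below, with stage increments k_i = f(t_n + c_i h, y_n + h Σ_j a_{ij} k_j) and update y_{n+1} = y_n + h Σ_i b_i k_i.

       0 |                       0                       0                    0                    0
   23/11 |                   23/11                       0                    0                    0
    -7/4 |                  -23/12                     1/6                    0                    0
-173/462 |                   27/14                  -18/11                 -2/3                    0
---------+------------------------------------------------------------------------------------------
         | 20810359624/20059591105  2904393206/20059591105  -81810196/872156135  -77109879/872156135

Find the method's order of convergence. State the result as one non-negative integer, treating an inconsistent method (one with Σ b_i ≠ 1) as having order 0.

3

b = (20810359624/20059591105, 2904393206/20059591105, -81810196/872156135, -77109879/872156135)
c = (0, 23/11, -7/4, -173/462)
Ac = (0, 0, 23/66, -1637/726)
Σ b_i: 20810359624/20059591105·1 + 2904393206/20059591105·1 + (-81810196/872156135)·1 + (-77109879/872156135)·1 = 1 ✓
b·c: 2904393206/20059591105·23/11 + (-81810196/872156135)·(-7/4) + (-77109879/872156135)·(-173/462) = 1/2 ✓
b·c²: 2904393206/20059591105·529/121 + (-81810196/872156135)·49/16 + (-77109879/872156135)·29929/213444 = 1/3 ✓
b·Ac: (-81810196/872156135)·23/66 + (-77109879/872156135)·(-1637/726) = 1/6 ✓
b·c³: 2904393206/20059591105·12167/1331 + (-81810196/872156135)·(-343/64) + (-77109879/872156135)·(-5177717/98611128) = 194763183384491/106375139473680 ≠ 1/4 ⇒ order 3.
b·(c∘Ac): (-81810196/872156135)·(-161/264) + (-77109879/872156135)·283201/335412 = -7364038017/422123569340 ≠ 1/8
b·Ac²: (-81810196/872156135)·529/726 + (-77109879/872156135)·(-293747/31944) = 171459351277/230249219640 ≠ 1/12
b·A²c: (-77109879/872156135)·(-23/99) = 53743249/2616468405 ≠ 1/24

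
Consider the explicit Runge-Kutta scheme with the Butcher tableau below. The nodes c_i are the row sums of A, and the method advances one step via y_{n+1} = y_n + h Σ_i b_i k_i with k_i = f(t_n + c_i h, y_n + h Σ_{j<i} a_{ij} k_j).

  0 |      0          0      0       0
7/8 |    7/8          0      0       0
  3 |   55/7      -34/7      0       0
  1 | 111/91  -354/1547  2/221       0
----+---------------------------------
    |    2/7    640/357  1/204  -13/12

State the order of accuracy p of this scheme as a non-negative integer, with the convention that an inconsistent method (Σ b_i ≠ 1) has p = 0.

b = (2/7, 640/357, 1/204, -13/12)
c = (0, 7/8, 3, 1)
Ac = (0, 0, -17/4, -9/52)
Σ b_i: 2/7·1 + 640/357·1 + 1/204·1 + (-13/12)·1 = 1 ✓
b·c: 640/357·7/8 + 1/204·3 + (-13/12)·1 = 1/2 ✓
b·c²: 640/357·49/64 + 1/204·9 + (-13/12)·1 = 1/3 ✓
b·Ac: 1/204·(-17/4) + (-13/12)·(-9/52) = 1/6 ✓
b·c³: 640/357·343/512 + 1/204·27 + (-13/12)·1 = 1/4 ✓
b·(c∘Ac): 1/204·(-51/4) + (-13/12)·(-9/52) = 1/8 ✓
b·Ac²: 1/204·(-119/32) + (-13/12)·(-3/32) = 1/12 ✓
b·A²c: (-13/12)·(-1/26) = 1/24 ✓; 4 stages ⇒ order 4.

4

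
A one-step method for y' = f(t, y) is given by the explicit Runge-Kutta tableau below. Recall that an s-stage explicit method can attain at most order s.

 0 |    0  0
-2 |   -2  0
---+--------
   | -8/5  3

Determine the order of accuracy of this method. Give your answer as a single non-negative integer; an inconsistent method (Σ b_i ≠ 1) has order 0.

0

b = (-8/5, 3)
c = (0, -2)
Σ b_i: (-8/5)·1 + 3·1 = 7/5 ≠ 1 ⇒ order 0.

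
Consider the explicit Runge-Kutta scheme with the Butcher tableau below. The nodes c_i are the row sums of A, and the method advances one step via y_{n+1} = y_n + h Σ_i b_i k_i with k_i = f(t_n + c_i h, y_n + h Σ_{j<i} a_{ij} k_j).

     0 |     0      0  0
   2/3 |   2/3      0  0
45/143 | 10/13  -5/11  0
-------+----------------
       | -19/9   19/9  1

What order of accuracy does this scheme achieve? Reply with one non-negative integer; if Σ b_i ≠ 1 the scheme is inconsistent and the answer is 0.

1

b = (-19/9, 19/9, 1)
c = (0, 2/3, 45/143)
Ac = (0, 0, -10/33)
Σ b_i: (-19/9)·1 + 19/9·1 + 1·1 = 1 ✓
b·c: 19/9·2/3 + 1·45/143 = 6649/3861 ≠ 1/2 ⇒ order 1.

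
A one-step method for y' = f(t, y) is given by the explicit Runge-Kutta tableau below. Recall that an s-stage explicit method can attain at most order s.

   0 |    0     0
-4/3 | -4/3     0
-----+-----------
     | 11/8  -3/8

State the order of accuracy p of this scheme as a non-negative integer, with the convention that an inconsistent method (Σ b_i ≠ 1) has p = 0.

b = (11/8, -3/8)
c = (0, -4/3)
Σ b_i: 11/8·1 + (-3/8)·1 = 1 ✓
b·c: (-3/8)·(-4/3) = 1/2 ✓; 2 stages ⇒ order 2.

2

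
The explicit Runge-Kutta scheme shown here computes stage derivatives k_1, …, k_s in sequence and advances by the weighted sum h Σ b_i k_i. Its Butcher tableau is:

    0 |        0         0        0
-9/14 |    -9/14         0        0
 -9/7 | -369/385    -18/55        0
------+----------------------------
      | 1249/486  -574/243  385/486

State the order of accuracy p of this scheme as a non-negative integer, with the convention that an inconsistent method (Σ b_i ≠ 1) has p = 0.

b = (1249/486, -574/243, 385/486)
c = (0, -9/14, -9/7)
Ac = (0, 0, 81/385)
Σ b_i: 1249/486·1 + (-574/243)·1 + 385/486·1 = 1 ✓
b·c: (-574/243)·(-9/14) + 385/486·(-9/7) = 1/2 ✓
b·c²: (-574/243)·81/196 + 385/486·81/49 = 1/3 ✓
b·Ac: 385/486·81/385 = 1/6 ✓; 3 stages ⇒ order 3.

3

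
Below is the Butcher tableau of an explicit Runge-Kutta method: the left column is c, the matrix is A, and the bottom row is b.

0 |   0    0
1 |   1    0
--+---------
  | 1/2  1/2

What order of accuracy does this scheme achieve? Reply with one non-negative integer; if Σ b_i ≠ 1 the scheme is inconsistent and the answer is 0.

2

b = (1/2, 1/2)
c = (0, 1)
Σ b_i: 1/2·1 + 1/2·1 = 1 ✓
b·c: 1/2·1 = 1/2 ✓; 2 stages ⇒ order 2.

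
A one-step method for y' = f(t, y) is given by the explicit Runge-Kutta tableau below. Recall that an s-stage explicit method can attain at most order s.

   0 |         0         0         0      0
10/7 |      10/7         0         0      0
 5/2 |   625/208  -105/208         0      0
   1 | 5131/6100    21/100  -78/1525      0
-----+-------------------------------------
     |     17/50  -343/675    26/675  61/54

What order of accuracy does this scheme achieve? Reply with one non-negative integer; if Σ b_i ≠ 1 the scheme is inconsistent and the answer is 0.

b = (17/50, -343/675, 26/675, 61/54)
c = (0, 10/7, 5/2, 1)
Ac = (0, 0, -75/104, 21/122)
Σ b_i: 17/50·1 + (-343/675)·1 + 26/675·1 + 61/54·1 = 1 ✓
b·c: (-343/675)·10/7 + 26/675·5/2 + 61/54·1 = 1/2 ✓
b·c²: (-343/675)·100/49 + 26/675·25/4 + 61/54·1 = 1/3 ✓
b·Ac: 26/675·(-75/104) + 61/54·21/122 = 1/6 ✓
b·c³: (-343/675)·1000/343 + 26/675·125/8 + 61/54·1 = 1/4 ✓
b·(c∘Ac): 26/675·(-375/208) + 61/54·21/122 = 1/8 ✓
b·Ac²: 26/675·(-375/364) + 61/54·93/854 = 1/12 ✓
b·A²c: 61/54·9/244 = 1/24 ✓; 4 stages ⇒ order 4.

4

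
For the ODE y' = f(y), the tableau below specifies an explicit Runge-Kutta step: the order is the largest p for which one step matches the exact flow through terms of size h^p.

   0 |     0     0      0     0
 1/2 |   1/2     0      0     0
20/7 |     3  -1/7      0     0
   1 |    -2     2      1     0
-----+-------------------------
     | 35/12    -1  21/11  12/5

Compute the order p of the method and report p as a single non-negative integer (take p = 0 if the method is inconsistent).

b = (35/12, -1, 21/11, 12/5)
c = (0, 1/2, 20/7, 1)
Ac = (0, 0, -1/14, 27/7)
Σ b_i: 35/12·1 + (-1)·1 + 21/11·1 + 12/5·1 = 4109/660 ≠ 1 ⇒ order 0.

0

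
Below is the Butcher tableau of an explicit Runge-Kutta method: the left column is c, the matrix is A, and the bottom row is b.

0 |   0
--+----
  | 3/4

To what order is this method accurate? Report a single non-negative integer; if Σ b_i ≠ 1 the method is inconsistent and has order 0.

0

b = (3/4)
c = (0)
Σ b_i: 3/4·1 = 3/4 ≠ 1 ⇒ order 0.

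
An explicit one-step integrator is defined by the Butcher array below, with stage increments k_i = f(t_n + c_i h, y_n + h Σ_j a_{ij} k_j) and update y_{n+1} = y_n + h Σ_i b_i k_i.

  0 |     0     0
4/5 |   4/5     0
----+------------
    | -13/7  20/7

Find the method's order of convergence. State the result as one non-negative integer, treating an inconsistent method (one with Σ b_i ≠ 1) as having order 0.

1

b = (-13/7, 20/7)
c = (0, 4/5)
Σ b_i: (-13/7)·1 + 20/7·1 = 1 ✓
b·c: 20/7·4/5 = 16/7 ≠ 1/2 ⇒ order 1.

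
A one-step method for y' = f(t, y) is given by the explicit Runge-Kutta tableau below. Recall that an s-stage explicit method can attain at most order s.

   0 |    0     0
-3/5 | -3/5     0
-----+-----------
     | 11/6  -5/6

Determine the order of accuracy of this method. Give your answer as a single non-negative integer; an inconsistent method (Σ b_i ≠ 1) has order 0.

2

b = (11/6, -5/6)
c = (0, -3/5)
Σ b_i: 11/6·1 + (-5/6)·1 = 1 ✓
b·c: (-5/6)·(-3/5) = 1/2 ✓; 2 stages ⇒ order 2.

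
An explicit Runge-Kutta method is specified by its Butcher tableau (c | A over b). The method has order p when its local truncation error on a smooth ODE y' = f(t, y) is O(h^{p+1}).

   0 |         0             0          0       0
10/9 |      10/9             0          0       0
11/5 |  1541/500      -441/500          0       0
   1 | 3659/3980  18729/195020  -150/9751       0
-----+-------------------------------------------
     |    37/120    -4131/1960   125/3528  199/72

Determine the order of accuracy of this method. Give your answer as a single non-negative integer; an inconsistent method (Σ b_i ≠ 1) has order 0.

4

b = (37/120, -4131/1960, 125/3528, 199/72)
c = (0, 10/9, 11/5, 1)
Ac = (0, 0, -49/50, 29/398)
Σ b_i: 37/120·1 + (-4131/1960)·1 + 125/3528·1 + 199/72·1 = 1 ✓
b·c: (-4131/1960)·10/9 + 125/3528·11/5 + 199/72·1 = 1/2 ✓
b·c²: (-4131/1960)·100/81 + 125/3528·121/25 + 199/72·1 = 1/3 ✓
b·Ac: 125/3528·(-49/50) + 199/72·29/398 = 1/6 ✓
b·c³: (-4131/1960)·1000/729 + 125/3528·1331/125 + 199/72·1 = 1/4 ✓
b·(c∘Ac): 125/3528·(-539/250) + 199/72·29/398 = 1/8 ✓
b·Ac²: 125/3528·(-49/45) + 199/72·79/1791 = 1/12 ✓
b·A²c: 199/72·3/199 = 1/24 ✓; 4 stages ⇒ order 4.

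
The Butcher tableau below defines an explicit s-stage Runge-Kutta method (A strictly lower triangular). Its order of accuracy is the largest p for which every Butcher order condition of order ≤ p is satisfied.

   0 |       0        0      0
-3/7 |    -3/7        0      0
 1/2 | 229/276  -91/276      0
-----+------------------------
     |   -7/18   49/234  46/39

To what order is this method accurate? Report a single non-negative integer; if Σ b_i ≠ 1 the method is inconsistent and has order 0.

b = (-7/18, 49/234, 46/39)
c = (0, -3/7, 1/2)
Ac = (0, 0, 13/92)
Σ b_i: (-7/18)·1 + 49/234·1 + 46/39·1 = 1 ✓
b·c: 49/234·(-3/7) + 46/39·1/2 = 1/2 ✓
b·c²: 49/234·9/49 + 46/39·1/4 = 1/3 ✓
b·Ac: 46/39·13/92 = 1/6 ✓; 3 stages ⇒ order 3.

3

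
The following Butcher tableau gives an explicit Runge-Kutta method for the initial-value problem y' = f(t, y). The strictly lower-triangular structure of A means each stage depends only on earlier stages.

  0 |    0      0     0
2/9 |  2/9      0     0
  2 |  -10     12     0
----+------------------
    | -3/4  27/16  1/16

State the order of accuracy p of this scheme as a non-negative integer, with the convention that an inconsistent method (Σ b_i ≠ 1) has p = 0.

b = (-3/4, 27/16, 1/16)
c = (0, 2/9, 2)
Ac = (0, 0, 8/3)
Σ b_i: (-3/4)·1 + 27/16·1 + 1/16·1 = 1 ✓
b·c: 27/16·2/9 + 1/16·2 = 1/2 ✓
b·c²: 27/16·4/81 + 1/16·4 = 1/3 ✓
b·Ac: 1/16·8/3 = 1/6 ✓; 3 stages ⇒ order 3.

3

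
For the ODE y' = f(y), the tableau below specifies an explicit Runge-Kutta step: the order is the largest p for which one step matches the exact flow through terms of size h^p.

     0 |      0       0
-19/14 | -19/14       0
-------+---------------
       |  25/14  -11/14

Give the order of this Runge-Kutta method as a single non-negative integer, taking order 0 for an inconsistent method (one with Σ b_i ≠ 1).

b = (25/14, -11/14)
c = (0, -19/14)
Σ b_i: 25/14·1 + (-11/14)·1 = 1 ✓
b·c: (-11/14)·(-19/14) = 209/196 ≠ 1/2 ⇒ order 1.

1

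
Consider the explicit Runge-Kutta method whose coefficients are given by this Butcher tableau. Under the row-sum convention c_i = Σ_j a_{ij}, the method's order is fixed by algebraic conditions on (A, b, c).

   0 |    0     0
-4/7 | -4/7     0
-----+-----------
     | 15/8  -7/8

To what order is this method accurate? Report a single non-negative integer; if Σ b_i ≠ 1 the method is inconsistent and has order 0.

b = (15/8, -7/8)
c = (0, -4/7)
Σ b_i: 15/8·1 + (-7/8)·1 = 1 ✓
b·c: (-7/8)·(-4/7) = 1/2 ✓; 2 stages ⇒ order 2.

2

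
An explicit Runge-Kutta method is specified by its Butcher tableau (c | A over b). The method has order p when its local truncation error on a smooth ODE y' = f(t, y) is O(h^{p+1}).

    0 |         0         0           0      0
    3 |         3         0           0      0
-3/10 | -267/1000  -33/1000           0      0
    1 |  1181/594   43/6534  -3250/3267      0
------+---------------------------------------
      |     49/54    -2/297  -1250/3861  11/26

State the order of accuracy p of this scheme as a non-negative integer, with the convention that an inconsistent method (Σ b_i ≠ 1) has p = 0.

b = (49/54, -2/297, -1250/3861, 11/26)
c = (0, 3, -3/10, 1)
Ac = (0, 0, -99/1000, 7/22)
Σ b_i: 49/54·1 + (-2/297)·1 + (-1250/3861)·1 + 11/26·1 = 1 ✓
b·c: (-2/297)·3 + (-1250/3861)·(-3/10) + 11/26·1 = 1/2 ✓
b·c²: (-2/297)·9 + (-1250/3861)·9/100 + 11/26·1 = 1/3 ✓
b·Ac: (-1250/3861)·(-99/1000) + 11/26·7/22 = 1/6 ✓
b·c³: (-2/297)·27 + (-1250/3861)·(-27/1000) + 11/26·1 = 1/4 ✓
b·(c∘Ac): (-1250/3861)·297/10000 + 11/26·7/22 = 1/8 ✓
b·Ac²: (-1250/3861)·(-297/1000) + 11/26·(-1/33) = 1/12 ✓
b·A²c: 11/26·13/132 = 1/24 ✓; 4 stages ⇒ order 4.

4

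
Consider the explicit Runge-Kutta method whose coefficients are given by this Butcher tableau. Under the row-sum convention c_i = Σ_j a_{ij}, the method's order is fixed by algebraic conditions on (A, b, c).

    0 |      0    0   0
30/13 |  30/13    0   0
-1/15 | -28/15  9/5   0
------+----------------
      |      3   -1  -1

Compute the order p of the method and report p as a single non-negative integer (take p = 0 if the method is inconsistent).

1

b = (3, -1, -1)
c = (0, 30/13, -1/15)
Ac = (0, 0, 54/13)
Σ b_i: 3·1 + (-1)·1 + (-1)·1 = 1 ✓
b·c: (-1)·30/13 + (-1)·(-1/15) = -437/195 ≠ 1/2 ⇒ order 1.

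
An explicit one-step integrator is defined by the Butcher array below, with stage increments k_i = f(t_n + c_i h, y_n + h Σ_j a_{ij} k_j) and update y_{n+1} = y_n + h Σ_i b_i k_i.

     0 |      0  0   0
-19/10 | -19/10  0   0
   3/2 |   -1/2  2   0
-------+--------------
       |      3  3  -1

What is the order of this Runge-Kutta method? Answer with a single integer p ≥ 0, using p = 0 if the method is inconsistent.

0

b = (3, 3, -1)
c = (0, -19/10, 3/2)
Ac = (0, 0, -19/5)
Σ b_i: 3·1 + 3·1 + (-1)·1 = 5 ≠ 1 ⇒ order 0.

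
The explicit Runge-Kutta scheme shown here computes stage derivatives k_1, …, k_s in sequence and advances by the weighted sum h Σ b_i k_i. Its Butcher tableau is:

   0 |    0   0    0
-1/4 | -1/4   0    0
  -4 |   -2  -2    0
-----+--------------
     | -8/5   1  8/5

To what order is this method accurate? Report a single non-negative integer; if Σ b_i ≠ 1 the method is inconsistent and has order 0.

b = (-8/5, 1, 8/5)
c = (0, -1/4, -4)
Ac = (0, 0, 1/2)
Σ b_i: (-8/5)·1 + 1·1 + 8/5·1 = 1 ✓
b·c: 1·(-1/4) + 8/5·(-4) = -133/20 ≠ 1/2 ⇒ order 1.

1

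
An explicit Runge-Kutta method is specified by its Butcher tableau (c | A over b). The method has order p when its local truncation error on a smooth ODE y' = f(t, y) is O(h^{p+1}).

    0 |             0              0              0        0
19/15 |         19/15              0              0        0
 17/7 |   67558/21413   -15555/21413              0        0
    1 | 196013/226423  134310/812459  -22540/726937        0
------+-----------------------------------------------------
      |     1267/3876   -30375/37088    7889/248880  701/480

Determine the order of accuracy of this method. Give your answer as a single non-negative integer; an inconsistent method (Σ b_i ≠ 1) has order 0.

4

b = (1267/3876, -30375/37088, 7889/248880, 701/480)
c = (0, 19/15, 17/7, 1)
Ac = (0, 0, -1037/1127, 94/701)
Σ b_i: 1267/3876·1 + (-30375/37088)·1 + 7889/248880·1 + 701/480·1 = 1 ✓
b·c: (-30375/37088)·19/15 + 7889/248880·17/7 + 701/480·1 = 1/2 ✓
b·c²: (-30375/37088)·361/225 + 7889/248880·289/49 + 701/480·1 = 1/3 ✓
b·Ac: 7889/248880·(-1037/1127) + 701/480·94/701 = 1/6 ✓
b·c³: (-30375/37088)·6859/3375 + 7889/248880·4913/343 + 701/480·1 = 1/4 ✓
b·(c∘Ac): 7889/248880·(-17629/7889) + 701/480·94/701 = 1/8 ✓
b·Ac²: 7889/248880·(-19703/16905) + 701/480·866/10515 = 1/12 ✓
b·A²c: 701/480·20/701 = 1/24 ✓; 4 stages ⇒ order 4.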